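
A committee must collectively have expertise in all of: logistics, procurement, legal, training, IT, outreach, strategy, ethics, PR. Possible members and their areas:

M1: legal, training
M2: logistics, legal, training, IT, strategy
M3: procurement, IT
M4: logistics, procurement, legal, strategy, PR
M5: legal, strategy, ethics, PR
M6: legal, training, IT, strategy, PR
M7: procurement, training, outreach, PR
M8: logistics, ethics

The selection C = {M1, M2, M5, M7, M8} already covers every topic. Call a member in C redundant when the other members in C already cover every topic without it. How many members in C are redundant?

3

Drop M1: the rest still cover every topic — redundant.
Drop M2: IT uncovered — not redundant.
Drop M5: the rest still cover every topic — redundant.
Drop M7: procurement, outreach uncovered — not redundant.
Drop M8: the rest still cover every topic — redundant.
3 redundant: M1, M5, M8.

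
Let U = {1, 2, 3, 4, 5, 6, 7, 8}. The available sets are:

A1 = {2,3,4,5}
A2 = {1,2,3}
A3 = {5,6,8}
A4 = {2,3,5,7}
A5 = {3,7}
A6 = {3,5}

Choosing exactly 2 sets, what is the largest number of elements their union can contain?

Choosing A1, A3 covers {2, 3, 4, 5, 6, 8} — 6 elements.
No choice of 2 sets does better; here 1, 7 are left uncovered.

6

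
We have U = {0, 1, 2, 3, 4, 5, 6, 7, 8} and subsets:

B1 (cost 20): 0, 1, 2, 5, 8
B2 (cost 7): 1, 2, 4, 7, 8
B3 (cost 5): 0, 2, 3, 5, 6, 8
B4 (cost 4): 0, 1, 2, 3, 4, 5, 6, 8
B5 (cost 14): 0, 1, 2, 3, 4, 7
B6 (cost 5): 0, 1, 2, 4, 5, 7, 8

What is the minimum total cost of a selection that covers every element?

9

B4, B6 cover every element at cost 4 + 5 = 9.
Any cover uses at least 2 sets; among all covering selections none totals below 9.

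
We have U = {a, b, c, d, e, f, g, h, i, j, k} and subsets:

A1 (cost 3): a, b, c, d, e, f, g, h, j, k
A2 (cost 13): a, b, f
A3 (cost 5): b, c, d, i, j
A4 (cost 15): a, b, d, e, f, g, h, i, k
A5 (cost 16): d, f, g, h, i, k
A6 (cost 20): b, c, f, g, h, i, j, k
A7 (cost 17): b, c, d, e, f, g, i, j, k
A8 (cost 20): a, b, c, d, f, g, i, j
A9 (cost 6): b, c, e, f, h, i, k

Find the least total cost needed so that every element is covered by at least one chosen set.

8

A1, A3 cover every element at cost 3 + 5 = 8.
Any cover uses at least 2 sets; among all covering selections none totals below 8.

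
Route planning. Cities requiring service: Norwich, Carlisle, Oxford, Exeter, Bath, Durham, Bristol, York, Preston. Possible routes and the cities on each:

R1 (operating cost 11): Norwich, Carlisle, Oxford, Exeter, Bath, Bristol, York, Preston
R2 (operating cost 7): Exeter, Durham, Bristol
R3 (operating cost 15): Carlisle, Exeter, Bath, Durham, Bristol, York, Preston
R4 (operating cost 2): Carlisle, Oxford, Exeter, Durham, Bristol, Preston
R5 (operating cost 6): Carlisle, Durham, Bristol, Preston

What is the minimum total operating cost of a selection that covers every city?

R1, R4 cover every city at operating cost 11 + 2 = 13.
Any cover uses at least 2 routes; among all covering selections none totals below 13.

13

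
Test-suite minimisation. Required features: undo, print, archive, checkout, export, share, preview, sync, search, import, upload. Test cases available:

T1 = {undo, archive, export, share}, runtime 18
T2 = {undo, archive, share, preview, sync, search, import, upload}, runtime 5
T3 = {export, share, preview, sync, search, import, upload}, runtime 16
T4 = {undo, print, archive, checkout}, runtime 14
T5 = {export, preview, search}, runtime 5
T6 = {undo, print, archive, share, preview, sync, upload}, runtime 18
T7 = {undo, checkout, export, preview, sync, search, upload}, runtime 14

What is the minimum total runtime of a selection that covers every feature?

24

T2, T4, T5 cover every feature at runtime 5 + 14 + 5 = 24.
Any cover uses at least 2 test cases; among all covering selections none totals below 24.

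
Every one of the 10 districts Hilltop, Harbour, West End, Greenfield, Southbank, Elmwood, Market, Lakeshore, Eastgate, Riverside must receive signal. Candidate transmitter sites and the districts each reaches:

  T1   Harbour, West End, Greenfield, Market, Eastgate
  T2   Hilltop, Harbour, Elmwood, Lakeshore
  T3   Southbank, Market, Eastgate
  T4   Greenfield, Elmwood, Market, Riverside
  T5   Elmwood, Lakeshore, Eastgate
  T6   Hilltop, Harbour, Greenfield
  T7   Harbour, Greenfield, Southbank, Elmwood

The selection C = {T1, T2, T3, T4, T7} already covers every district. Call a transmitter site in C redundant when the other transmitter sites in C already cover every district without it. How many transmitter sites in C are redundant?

Drop T1: West End uncovered — not redundant.
Drop T2: Hilltop, Lakeshore uncovered — not redundant.
Drop T3: the rest still cover every district — redundant.
Drop T4: Riverside uncovered — not redundant.
Drop T7: the rest still cover every district — redundant.
2 redundant: T3, T7.

2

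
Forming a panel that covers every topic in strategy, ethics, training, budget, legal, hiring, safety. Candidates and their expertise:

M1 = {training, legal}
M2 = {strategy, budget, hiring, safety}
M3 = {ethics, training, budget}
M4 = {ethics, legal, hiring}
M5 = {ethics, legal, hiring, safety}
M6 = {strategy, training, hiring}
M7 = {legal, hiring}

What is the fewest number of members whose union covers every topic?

3

M1, M2, M3 together cover {strategy, ethics, training, budget, legal, hiring, safety} — every topic.
No 2 of the 7 members cover everything (all 21 pairs fall short), so 3 is minimum.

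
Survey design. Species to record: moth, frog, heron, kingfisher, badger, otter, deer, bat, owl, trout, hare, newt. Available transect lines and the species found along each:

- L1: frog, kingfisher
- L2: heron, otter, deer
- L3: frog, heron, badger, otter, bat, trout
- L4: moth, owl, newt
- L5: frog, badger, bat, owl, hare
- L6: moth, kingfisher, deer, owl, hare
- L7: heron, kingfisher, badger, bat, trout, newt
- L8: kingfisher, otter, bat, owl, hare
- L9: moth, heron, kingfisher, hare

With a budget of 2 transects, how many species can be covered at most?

11

Choosing L3, L6 covers {moth, frog, heron, kingfisher, badger, otter, deer, bat, owl, trout, hare} — 11 species.
No choice of 2 transects does better; here newt is left uncovered.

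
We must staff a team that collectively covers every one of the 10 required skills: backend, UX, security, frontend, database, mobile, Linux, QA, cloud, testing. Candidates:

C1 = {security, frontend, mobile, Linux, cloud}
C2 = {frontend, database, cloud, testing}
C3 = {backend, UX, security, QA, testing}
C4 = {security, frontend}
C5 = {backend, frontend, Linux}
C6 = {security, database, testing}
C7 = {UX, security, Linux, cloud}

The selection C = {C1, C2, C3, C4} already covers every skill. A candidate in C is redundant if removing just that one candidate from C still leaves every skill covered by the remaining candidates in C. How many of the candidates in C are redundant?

Drop C1: mobile, Linux uncovered — not redundant.
Drop C2: database uncovered — not redundant.
Drop C3: backend, UX, QA uncovered — not redundant.
Drop C4: the rest still cover every skill — redundant.
1 redundant: C4.

1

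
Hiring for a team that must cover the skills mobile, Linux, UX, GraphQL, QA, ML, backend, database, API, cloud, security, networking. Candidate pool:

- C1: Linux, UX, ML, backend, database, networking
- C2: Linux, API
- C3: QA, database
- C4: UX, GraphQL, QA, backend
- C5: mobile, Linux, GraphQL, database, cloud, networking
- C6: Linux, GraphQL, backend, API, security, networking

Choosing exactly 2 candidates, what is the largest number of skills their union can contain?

Choosing C1, C5 covers {mobile, Linux, UX, GraphQL, ML, backend, database, cloud, networking} — 9 skills.
No choice of 2 candidates does better; here QA, API, security are left uncovered.

9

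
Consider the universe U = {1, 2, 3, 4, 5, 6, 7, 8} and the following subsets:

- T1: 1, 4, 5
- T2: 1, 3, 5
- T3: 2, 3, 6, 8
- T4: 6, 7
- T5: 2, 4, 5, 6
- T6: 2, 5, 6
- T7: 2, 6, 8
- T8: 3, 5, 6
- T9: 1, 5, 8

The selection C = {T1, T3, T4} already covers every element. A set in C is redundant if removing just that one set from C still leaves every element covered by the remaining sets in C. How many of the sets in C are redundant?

Drop T1: 1, 4, 5 uncovered — not redundant.
Drop T3: 2, 3, 8 uncovered — not redundant.
Drop T4: 7 uncovered — not redundant.
None of the sets in C is redundant.

0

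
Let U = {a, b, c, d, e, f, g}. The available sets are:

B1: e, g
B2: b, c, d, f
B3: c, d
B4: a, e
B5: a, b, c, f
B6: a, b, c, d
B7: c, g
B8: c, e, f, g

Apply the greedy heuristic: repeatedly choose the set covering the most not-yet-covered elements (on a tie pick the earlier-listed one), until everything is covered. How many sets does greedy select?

3

Pick 1: B2 covers 4 new elements (b, c, d, f).
Pick 2: B1 covers 2 new elements (e, g).
Pick 3: B4 covers 1 new elements (a).
Greedy uses 3 sets. (The true minimum is 2.)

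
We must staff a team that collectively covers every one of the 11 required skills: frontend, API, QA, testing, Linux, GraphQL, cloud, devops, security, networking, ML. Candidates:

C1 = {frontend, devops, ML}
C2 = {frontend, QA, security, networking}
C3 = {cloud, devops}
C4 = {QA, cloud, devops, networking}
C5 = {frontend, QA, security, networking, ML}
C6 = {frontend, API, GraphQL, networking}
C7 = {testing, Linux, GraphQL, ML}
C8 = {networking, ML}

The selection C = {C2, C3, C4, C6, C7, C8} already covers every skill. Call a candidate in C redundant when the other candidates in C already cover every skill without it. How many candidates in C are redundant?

Drop C2: security uncovered — not redundant.
Drop C3: the rest still cover every skill — redundant.
Drop C4: the rest still cover every skill — redundant.
Drop C6: API uncovered — not redundant.
Drop C7: testing, Linux uncovered — not redundant.
Drop C8: the rest still cover every skill — redundant.
3 redundant: C3, C4, C8.

3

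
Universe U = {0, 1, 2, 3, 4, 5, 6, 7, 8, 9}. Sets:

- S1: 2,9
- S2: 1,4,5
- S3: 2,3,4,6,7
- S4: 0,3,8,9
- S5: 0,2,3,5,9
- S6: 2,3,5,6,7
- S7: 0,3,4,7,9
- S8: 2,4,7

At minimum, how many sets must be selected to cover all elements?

S2, S3, S4 together cover {0, 1, 2, 3, 4, 5, 6, 7, 8, 9} — every element.
No 2 of the 8 sets cover everything (all 28 pairs fall short), so 3 is minimum.

3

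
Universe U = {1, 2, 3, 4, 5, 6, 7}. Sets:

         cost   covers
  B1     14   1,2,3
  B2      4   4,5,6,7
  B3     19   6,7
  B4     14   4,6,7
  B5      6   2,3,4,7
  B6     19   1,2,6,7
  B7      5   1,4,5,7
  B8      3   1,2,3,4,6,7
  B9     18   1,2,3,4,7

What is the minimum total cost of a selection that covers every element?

7

B2, B8 cover every element at cost 4 + 3 = 7.
Any cover uses at least 2 sets; among all covering selections none totals below 7.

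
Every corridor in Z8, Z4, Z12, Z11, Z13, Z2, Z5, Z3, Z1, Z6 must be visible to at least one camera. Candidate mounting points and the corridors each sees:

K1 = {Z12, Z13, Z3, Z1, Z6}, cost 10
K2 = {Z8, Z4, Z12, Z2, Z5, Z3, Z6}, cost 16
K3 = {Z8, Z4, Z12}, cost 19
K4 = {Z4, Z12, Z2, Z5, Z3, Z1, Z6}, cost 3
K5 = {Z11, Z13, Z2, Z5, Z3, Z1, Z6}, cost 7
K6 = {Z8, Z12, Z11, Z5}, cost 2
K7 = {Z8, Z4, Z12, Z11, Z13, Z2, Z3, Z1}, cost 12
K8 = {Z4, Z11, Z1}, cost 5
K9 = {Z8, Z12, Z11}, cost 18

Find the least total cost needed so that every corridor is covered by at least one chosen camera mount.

K4, K5, K6 cover every corridor at cost 3 + 7 + 2 = 12.
Any cover uses at least 2 camera mounts; among all covering selections none totals below 12.

12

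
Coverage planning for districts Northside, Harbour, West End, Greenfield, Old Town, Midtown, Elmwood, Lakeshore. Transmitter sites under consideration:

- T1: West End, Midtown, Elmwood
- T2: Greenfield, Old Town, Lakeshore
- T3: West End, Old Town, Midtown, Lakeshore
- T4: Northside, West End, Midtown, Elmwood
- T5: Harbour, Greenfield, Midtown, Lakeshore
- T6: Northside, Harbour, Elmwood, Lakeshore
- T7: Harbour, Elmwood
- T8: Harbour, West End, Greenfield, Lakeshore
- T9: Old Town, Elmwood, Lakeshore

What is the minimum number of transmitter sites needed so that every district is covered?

3

T1, T2, T6 together cover {Northside, Harbour, West End, Greenfield, Old Town, Midtown, Elmwood, Lakeshore} — every district.
No 2 of the 9 transmitter sites cover everything (all 36 pairs fall short), so 3 is minimum.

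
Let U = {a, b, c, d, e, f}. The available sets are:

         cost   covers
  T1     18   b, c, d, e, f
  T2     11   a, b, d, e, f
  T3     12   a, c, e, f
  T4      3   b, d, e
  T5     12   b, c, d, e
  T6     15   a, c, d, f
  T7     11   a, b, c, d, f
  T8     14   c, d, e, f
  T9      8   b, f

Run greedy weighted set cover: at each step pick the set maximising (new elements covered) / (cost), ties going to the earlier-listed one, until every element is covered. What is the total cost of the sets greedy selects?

14

Pick 1: T4 adds 3 new (b, d, e) at cost 3 (ratio 3/3).
Pick 2: T7 adds 3 new (a, c, f) at cost 11 (ratio 3/11).
Greedy total cost: 3 + 11 = 14.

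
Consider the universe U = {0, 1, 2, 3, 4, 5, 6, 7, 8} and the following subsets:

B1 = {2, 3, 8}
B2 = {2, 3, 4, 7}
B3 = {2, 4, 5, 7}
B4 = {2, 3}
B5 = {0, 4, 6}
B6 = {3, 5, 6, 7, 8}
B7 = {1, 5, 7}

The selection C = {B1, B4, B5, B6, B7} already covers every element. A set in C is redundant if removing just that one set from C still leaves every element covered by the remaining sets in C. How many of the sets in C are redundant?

3

Drop B1: the rest still cover every element — redundant.
Drop B4: the rest still cover every element — redundant.
Drop B5: 0, 4 uncovered — not redundant.
Drop B6: the rest still cover every element — redundant.
Drop B7: 1 uncovered — not redundant.
3 redundant: B1, B4, B6.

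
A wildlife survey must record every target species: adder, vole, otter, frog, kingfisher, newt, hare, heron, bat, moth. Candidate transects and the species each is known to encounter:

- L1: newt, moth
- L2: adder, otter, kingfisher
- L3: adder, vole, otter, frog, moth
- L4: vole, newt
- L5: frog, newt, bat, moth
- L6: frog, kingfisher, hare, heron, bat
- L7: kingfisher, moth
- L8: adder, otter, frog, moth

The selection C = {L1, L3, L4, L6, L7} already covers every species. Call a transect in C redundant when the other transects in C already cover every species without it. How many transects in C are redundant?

Drop L1: the rest still cover every species — redundant.
Drop L3: adder, otter uncovered — not redundant.
Drop L4: the rest still cover every species — redundant.
Drop L6: hare, heron, bat uncovered — not redundant.
Drop L7: the rest still cover every species — redundant.
3 redundant: L1, L4, L7.

3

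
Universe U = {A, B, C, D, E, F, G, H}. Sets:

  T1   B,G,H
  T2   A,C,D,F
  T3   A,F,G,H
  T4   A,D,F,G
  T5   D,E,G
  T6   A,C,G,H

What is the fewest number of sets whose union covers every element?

3

T1, T2, T5 together cover {A, B, C, D, E, F, G, H} — every element.
No 2 of the 6 sets cover everything (all 15 pairs fall short), so 3 is minimum.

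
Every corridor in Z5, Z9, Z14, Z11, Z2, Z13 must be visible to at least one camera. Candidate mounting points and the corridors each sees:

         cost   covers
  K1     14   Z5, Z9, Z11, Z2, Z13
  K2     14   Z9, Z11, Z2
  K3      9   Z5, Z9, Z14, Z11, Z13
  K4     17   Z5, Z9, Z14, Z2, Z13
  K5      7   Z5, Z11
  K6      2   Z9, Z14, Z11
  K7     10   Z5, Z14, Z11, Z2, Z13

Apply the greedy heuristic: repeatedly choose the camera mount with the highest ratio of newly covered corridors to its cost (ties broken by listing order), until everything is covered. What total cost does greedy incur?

12

Pick 1: K6 adds 3 new (Z9, Z14, Z11) at cost 2 (ratio 3/2).
Pick 2: K7 adds 3 new (Z5, Z2, Z13) at cost 10 (ratio 3/10).
Greedy total cost: 2 + 10 = 12.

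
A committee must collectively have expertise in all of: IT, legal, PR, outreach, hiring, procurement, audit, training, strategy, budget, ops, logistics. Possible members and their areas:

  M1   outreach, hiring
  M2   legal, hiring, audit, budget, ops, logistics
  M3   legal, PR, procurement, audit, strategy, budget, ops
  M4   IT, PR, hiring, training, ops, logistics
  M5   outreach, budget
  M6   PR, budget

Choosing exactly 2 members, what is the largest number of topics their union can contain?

11

Choosing M3, M4 covers {IT, legal, PR, hiring, procurement, audit, training, strategy, budget, ops, logistics} — 11 topics.
No choice of 2 members does better; here outreach is left uncovered.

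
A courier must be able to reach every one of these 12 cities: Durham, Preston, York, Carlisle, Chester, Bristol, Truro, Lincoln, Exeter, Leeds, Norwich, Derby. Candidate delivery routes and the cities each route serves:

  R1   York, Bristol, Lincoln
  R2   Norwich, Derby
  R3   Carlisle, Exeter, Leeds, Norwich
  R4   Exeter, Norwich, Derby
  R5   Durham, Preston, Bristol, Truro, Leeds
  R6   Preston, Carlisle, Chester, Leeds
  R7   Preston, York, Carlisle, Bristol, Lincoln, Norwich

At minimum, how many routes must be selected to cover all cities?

R1, R4, R5, R6 together cover {Durham, Preston, York, Carlisle, Chester, Bristol, Truro, Lincoln, Exeter, Leeds, Norwich, Derby} — every city.
No 3 of the 7 routes cover everything (all 35 triples fall short), so 4 is minimum.

4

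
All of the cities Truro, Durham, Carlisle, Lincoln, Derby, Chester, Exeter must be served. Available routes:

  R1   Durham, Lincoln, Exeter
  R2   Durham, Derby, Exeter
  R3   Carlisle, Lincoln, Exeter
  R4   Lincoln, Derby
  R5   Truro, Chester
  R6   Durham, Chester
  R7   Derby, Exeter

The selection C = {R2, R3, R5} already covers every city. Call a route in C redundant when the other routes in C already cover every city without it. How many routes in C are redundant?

Drop R2: Durham, Derby uncovered — not redundant.
Drop R3: Carlisle, Lincoln uncovered — not redundant.
Drop R5: Truro, Chester uncovered — not redundant.
None of the routes in C is redundant.

0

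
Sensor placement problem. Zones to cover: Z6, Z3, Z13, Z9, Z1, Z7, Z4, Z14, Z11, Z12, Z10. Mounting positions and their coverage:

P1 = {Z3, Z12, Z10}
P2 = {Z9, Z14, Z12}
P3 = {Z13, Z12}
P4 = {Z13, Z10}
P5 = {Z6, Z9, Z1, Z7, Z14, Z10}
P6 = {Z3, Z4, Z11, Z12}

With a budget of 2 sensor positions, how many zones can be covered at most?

10

Choosing P5, P6 covers {Z6, Z3, Z9, Z1, Z7, Z4, Z14, Z11, Z12, Z10} — 10 zones.
No choice of 2 sensor positions does better; here Z13 is left uncovered.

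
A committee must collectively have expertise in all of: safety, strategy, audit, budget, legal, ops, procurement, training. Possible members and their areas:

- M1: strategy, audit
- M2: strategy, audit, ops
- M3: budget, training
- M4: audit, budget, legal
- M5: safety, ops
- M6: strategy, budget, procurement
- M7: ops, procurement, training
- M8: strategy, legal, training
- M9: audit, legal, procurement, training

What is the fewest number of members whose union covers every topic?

M5, M6, M9 together cover {safety, strategy, audit, budget, legal, ops, procurement, training} — every topic.
No 2 of the 9 members cover everything (all 36 pairs fall short), so 3 is minimum.
Greedy (largest uncovered first) would take M9, M2, M3, M5 — 4 members — but 3 suffice.

3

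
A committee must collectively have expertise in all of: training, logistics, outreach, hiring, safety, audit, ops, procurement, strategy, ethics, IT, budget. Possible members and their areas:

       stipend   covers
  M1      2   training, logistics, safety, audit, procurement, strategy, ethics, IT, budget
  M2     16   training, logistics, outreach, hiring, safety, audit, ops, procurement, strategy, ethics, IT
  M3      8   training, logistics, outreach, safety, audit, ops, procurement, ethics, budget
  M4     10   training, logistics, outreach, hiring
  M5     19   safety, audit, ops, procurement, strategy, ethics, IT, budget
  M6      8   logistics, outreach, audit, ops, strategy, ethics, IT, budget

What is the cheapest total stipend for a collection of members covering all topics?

18

M1, M2 cover every topic at stipend 2 + 16 = 18.
Any cover uses at least 2 members; among all covering selections none totals below 18.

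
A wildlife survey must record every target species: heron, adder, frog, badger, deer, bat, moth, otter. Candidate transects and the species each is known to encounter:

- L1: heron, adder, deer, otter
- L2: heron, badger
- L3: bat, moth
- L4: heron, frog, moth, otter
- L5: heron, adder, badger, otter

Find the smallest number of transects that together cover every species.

4

L1, L2, L3, L4 together cover {heron, adder, frog, badger, deer, bat, moth, otter} — every species.
No 3 of the 5 transects cover everything (all 10 triples fall short), so 4 is minimum.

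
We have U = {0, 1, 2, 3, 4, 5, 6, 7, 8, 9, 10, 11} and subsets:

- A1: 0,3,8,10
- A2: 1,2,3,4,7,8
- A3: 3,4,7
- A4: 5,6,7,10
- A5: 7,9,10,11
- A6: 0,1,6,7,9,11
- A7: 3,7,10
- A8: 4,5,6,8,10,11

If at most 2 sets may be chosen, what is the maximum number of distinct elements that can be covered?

Choosing A2, A6 covers {0, 1, 2, 3, 4, 6, 7, 8, 9, 11} — 10 elements.
No choice of 2 sets does better; here 5, 10 are left uncovered.

10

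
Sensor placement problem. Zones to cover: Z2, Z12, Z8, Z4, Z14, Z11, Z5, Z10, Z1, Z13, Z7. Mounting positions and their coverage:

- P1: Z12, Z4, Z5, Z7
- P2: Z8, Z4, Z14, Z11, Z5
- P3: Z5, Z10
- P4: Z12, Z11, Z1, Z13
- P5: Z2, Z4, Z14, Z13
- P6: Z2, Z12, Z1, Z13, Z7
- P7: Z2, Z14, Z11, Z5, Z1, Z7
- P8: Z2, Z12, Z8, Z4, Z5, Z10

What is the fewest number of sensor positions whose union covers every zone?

P2, P3, P6 together cover {Z2, Z12, Z8, Z4, Z14, Z11, Z5, Z10, Z1, Z13, Z7} — every zone.
No 2 of the 8 sensor positions cover everything (all 28 pairs fall short), so 3 is minimum.

3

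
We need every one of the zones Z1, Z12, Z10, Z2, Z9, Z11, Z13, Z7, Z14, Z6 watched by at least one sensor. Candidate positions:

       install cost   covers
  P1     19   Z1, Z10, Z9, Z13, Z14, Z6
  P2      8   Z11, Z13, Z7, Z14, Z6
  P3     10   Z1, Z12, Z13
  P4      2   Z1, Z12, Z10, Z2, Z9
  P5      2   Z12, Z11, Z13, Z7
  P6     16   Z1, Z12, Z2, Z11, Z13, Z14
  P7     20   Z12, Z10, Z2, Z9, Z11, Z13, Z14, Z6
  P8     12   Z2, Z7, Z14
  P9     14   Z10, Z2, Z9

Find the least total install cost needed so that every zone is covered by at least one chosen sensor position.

10

P2, P4 cover every zone at install cost 8 + 2 = 10.
Any cover uses at least 2 sensor positions; among all covering selections none totals below 10.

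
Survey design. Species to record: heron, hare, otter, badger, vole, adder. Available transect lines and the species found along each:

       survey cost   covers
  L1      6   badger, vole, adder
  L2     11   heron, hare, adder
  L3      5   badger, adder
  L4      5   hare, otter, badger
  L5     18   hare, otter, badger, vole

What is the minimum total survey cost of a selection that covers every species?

22

L1, L2, L4 cover every species at survey cost 6 + 11 + 5 = 22.
Any cover uses at least 2 transects; among all covering selections none totals below 22.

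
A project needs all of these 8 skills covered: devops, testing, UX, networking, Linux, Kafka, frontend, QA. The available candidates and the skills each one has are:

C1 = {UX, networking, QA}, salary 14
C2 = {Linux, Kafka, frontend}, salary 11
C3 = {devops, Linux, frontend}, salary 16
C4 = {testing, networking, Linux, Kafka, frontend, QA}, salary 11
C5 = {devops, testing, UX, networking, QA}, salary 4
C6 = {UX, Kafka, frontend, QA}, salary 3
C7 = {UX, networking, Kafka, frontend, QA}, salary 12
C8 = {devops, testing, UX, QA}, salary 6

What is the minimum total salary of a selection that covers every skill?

15

C2, C5 cover every skill at salary 11 + 4 = 15.
Any cover uses at least 2 candidates; among all covering selections none totals below 15.
Greedy by coverage-per-salary would pick C6, C5, C2 for 18 — worse than the optimum 15.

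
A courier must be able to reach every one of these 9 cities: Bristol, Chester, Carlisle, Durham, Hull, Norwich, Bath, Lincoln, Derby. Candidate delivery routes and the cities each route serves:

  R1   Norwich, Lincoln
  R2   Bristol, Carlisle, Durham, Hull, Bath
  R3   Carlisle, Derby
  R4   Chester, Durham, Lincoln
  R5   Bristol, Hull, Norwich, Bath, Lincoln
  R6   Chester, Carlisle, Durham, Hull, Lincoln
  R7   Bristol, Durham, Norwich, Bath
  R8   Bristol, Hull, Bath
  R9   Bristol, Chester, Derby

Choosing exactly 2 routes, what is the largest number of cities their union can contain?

8

Choosing R5, R6 covers {Bristol, Chester, Carlisle, Durham, Hull, Norwich, Bath, Lincoln} — 8 cities.
No choice of 2 routes does better; here Derby is left uncovered.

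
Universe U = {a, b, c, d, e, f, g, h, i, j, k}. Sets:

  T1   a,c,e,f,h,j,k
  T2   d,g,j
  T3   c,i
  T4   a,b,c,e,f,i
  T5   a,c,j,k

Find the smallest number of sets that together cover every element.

T1, T2, T4 together cover {a, b, c, d, e, f, g, h, i, j, k} — every element.
No 2 of the 5 sets cover everything (all 10 pairs fall short), so 3 is minimum.

3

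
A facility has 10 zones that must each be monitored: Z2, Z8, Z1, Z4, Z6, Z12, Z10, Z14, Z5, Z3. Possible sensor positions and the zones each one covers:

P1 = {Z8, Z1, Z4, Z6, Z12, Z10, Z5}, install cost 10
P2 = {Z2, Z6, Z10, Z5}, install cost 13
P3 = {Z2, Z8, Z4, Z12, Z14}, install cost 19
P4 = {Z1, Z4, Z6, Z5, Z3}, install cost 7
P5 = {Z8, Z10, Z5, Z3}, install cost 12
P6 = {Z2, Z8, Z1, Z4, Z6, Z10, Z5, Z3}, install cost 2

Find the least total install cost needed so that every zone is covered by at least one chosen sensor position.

21

P3, P6 cover every zone at install cost 19 + 2 = 21.
Any cover uses at least 2 sensor positions; among all covering selections none totals below 21.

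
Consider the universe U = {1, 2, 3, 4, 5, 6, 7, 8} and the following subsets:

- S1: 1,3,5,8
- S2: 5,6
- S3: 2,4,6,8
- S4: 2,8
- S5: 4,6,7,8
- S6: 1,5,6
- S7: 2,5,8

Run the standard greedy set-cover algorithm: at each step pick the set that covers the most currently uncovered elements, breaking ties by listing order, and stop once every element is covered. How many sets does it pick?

3

Pick 1: S1 covers 4 new elements (1, 3, 5, 8).
Pick 2: S3 covers 3 new elements (2, 4, 6).
Pick 3: S5 covers 1 new elements (7).
Greedy uses 3 sets.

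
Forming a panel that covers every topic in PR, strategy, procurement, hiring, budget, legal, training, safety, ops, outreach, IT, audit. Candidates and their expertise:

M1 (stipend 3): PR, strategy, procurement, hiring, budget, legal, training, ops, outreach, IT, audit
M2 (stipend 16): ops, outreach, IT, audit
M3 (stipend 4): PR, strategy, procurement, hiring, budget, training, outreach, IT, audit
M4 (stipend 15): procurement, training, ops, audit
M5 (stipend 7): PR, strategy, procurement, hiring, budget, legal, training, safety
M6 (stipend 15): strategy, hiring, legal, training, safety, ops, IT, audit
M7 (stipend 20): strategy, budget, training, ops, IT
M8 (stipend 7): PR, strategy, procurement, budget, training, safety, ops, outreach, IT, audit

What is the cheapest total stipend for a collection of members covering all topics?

M1, M5 cover every topic at stipend 3 + 7 = 10.
Any cover uses at least 2 members; among all covering selections none totals below 10.

10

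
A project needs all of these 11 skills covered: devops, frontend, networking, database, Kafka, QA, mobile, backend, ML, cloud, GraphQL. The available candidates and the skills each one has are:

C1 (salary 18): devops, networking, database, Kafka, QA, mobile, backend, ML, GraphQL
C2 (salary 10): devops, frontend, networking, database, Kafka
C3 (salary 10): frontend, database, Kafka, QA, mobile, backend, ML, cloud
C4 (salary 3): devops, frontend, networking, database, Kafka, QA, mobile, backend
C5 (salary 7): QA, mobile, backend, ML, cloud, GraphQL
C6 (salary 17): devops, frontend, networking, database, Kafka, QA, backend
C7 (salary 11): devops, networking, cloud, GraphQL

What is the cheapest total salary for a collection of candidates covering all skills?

10

C4, C5 cover every skill at salary 3 + 7 = 10.
Any cover uses at least 2 candidates; among all covering selections none totals below 10.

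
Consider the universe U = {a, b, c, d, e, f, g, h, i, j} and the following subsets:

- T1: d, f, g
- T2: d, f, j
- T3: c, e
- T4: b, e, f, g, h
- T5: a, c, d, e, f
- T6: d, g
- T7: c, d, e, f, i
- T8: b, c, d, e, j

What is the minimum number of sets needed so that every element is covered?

4

T2, T4, T5, T7 together cover {a, b, c, d, e, f, g, h, i, j} — every element.
No 3 of the 8 sets cover everything (all 56 triples fall short), so 4 is minimum.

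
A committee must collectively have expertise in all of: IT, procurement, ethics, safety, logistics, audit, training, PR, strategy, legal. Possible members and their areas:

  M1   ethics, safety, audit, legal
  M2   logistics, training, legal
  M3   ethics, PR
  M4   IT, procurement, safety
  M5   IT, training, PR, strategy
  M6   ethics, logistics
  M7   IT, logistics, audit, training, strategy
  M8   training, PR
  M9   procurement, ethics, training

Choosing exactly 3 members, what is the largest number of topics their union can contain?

Choosing M1, M2, M5 covers {IT, ethics, safety, logistics, audit, training, PR, strategy, legal} — 9 topics.
No choice of 3 members does better; here procurement is left uncovered.

9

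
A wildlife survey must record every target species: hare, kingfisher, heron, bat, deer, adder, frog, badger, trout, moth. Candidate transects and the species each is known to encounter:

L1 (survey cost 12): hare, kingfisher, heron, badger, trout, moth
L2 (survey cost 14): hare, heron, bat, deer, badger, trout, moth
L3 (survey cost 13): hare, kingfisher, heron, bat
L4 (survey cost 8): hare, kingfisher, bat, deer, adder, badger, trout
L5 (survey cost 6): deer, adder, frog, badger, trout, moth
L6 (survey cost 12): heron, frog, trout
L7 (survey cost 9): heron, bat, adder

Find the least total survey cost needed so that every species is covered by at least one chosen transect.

19

L3, L5 cover every species at survey cost 13 + 6 = 19.
Any cover uses at least 2 transects; among all covering selections none totals below 19.
Greedy by coverage-per-survey cost would pick L5, L4, L7 for 23 — worse than the optimum 19.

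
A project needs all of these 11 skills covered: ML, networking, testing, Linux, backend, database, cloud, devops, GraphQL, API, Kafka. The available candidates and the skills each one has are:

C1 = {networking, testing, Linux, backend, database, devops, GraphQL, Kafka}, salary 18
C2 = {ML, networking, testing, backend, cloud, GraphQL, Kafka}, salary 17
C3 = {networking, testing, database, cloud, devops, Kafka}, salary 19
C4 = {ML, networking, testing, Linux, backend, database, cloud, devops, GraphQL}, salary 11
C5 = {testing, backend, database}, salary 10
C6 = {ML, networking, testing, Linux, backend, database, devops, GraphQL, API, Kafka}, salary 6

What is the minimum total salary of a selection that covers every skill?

C4, C6 cover every skill at salary 11 + 6 = 17.
Any cover uses at least 2 candidates; among all covering selections none totals below 17.

17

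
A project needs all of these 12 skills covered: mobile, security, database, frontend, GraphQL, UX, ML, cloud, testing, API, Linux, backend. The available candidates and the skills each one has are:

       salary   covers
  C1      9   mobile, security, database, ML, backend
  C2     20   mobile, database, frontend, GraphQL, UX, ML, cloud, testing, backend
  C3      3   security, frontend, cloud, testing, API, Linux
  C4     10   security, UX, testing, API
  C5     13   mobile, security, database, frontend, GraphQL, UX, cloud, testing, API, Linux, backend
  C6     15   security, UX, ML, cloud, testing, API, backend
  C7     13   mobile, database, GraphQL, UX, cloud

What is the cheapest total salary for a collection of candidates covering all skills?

22

C1, C5 cover every skill at salary 9 + 13 = 22.
Any cover uses at least 2 candidates; among all covering selections none totals below 22.
Greedy by coverage-per-salary would pick C3, C1, C5 for 25 — worse than the optimum 22.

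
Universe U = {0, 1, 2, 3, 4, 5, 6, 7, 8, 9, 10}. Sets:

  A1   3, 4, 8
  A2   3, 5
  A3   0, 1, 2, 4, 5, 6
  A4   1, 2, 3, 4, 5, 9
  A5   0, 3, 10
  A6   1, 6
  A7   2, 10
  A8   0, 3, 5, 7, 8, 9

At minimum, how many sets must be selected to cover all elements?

3

A3, A5, A8 together cover {0, 1, 2, 3, 4, 5, 6, 7, 8, 9, 10} — every element.
No 2 of the 8 sets cover everything (all 28 pairs fall short), so 3 is minimum.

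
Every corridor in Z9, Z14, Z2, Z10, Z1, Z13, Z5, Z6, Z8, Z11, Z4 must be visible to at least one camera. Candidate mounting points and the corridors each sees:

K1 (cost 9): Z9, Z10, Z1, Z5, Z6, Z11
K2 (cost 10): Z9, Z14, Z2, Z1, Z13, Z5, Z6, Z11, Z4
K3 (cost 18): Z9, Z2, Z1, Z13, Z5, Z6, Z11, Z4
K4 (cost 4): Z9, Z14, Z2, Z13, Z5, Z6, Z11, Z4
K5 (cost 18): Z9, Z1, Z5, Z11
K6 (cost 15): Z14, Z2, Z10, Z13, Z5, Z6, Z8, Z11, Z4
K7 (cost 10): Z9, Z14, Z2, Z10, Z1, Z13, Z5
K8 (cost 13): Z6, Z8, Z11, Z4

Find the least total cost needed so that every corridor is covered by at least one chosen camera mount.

K7, K8 cover every corridor at cost 10 + 13 = 23.
Any cover uses at least 2 camera mounts; among all covering selections none totals below 23.

23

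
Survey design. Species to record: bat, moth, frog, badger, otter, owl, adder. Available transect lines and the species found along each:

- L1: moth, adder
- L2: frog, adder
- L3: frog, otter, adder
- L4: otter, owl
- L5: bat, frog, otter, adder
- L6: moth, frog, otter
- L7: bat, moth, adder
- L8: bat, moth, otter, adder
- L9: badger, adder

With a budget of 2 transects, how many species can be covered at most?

Choosing L1, L5 covers {bat, moth, frog, otter, adder} — 5 species.
No choice of 2 transects does better; here badger, owl are left uncovered.

5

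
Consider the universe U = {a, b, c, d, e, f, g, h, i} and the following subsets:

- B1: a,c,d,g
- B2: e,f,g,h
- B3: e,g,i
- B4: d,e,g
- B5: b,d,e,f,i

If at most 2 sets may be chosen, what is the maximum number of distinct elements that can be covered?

8

Choosing B1, B5 covers {a, b, c, d, e, f, g, i} — 8 elements.
No choice of 2 sets does better; here h is left uncovered.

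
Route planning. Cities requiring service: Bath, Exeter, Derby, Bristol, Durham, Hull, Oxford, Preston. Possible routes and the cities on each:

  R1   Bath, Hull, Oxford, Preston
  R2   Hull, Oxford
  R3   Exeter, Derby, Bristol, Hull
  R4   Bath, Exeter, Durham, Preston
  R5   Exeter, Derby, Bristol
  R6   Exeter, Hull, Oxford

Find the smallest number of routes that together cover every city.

3

R1, R3, R4 together cover {Bath, Exeter, Derby, Bristol, Durham, Hull, Oxford, Preston} — every city.
No 2 of the 6 routes cover everything (all 15 pairs fall short), so 3 is minimum.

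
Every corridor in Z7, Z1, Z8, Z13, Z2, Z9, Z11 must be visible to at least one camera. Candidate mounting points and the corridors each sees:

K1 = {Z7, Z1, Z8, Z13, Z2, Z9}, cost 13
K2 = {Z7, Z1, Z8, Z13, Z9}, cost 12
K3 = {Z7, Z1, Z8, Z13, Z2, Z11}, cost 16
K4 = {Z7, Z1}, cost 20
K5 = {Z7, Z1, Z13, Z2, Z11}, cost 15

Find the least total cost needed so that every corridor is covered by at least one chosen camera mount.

27

K2, K5 cover every corridor at cost 12 + 15 = 27.
Any cover uses at least 2 camera mounts; among all covering selections none totals below 27.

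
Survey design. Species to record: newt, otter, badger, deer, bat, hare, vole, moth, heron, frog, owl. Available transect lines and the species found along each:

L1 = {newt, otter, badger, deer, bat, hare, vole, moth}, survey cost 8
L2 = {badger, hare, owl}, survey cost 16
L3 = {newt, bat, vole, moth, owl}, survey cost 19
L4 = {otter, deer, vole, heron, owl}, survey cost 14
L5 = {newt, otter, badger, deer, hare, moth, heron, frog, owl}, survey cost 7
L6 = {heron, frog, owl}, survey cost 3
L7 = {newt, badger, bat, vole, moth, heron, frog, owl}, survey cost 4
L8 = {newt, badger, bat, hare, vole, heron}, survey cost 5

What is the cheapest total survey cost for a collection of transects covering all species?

L1, L6 cover every species at survey cost 8 + 3 = 11.
Any cover uses at least 2 transects; among all covering selections none totals below 11.

11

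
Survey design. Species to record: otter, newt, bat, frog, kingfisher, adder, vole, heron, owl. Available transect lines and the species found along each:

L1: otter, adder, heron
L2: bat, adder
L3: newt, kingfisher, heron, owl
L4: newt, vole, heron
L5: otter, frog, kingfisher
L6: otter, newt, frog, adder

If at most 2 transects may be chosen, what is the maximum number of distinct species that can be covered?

Choosing L3, L6 covers {otter, newt, frog, kingfisher, adder, heron, owl} — 7 species.
No choice of 2 transects does better; here bat, vole are left uncovered.

7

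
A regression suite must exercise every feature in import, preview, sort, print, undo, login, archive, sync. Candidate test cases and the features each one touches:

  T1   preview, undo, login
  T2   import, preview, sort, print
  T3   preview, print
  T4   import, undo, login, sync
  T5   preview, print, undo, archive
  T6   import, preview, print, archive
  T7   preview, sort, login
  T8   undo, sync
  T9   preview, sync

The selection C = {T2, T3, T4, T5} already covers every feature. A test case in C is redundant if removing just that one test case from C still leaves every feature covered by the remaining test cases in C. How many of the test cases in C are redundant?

Drop T2: sort uncovered — not redundant.
Drop T3: the rest still cover every feature — redundant.
Drop T4: login, sync uncovered — not redundant.
Drop T5: archive uncovered — not redundant.
1 redundant: T3.

1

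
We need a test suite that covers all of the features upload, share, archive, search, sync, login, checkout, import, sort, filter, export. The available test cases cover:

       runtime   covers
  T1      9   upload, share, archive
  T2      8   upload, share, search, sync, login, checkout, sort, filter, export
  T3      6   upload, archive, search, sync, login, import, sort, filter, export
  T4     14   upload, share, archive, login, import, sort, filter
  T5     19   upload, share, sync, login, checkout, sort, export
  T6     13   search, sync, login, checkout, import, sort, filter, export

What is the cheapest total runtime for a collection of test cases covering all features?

14

T2, T3 cover every feature at runtime 8 + 6 = 14.
Any cover uses at least 2 test cases; among all covering selections none totals below 14.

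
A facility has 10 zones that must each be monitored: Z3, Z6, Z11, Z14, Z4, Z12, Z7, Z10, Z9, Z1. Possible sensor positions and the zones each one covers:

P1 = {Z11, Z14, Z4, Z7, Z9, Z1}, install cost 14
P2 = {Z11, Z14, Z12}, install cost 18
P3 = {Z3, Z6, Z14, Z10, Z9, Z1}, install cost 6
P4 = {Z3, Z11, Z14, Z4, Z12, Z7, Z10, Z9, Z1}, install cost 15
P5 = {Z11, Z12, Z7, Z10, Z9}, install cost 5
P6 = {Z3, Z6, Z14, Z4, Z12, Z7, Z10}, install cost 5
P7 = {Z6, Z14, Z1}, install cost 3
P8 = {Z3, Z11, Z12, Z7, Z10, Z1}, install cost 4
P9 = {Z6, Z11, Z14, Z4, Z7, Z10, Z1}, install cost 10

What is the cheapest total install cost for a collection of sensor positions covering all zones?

P5, P6, P7 cover every zone at install cost 5 + 5 + 3 = 13.
Any cover uses at least 2 sensor positions; among all covering selections none totals below 13.
Greedy by coverage-per-install cost would pick P8, P7, P5, P6 for 17 — worse than the optimum 13.

13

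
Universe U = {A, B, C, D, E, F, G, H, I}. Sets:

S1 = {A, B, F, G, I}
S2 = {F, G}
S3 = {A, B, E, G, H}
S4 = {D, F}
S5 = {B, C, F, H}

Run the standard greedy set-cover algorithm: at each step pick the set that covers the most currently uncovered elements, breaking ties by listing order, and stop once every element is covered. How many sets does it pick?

Pick 1: S1 covers 5 new elements (A, B, F, G, I).
Pick 2: S3 covers 2 new elements (E, H).
Pick 3: S4 covers 1 new elements (D).
Pick 4: S5 covers 1 new elements (C).
Greedy uses 4 sets.

4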